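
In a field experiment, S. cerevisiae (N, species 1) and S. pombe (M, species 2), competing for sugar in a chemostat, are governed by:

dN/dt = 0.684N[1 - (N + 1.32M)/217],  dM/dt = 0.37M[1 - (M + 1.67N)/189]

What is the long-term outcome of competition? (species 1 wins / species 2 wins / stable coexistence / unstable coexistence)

unstable coexistence (outcome depends on initial conditions)

Compare the nullcline intercepts: K1/α12 = 217/1.32 = 164 < K2 = 189; K2/α21 = 189/1.67 = 113 < K1 = 217.
Since both are reversed, neither can invade when rare; the interior point is a saddle.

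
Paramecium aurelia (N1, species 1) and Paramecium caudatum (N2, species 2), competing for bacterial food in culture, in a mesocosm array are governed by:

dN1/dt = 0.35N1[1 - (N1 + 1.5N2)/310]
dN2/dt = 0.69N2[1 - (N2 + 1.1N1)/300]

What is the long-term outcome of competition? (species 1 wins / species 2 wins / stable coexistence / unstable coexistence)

unstable coexistence (outcome depends on initial conditions)

Compare the nullcline intercepts: K1/α12 = 310/1.5 = 207 < K2 = 300; K2/α21 = 300/1.1 = 273 < K1 = 310.
Since both are reversed, neither can invade when rare; the interior point is a saddle.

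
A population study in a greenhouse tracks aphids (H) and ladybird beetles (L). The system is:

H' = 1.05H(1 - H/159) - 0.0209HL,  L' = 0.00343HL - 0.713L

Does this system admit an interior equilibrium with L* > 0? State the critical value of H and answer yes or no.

The predator equation gives dL/dt > 0 only when H > 0.713/0.00343 = 208.
Without the predator, H → K = 159. Since 159 < 208, the predator cannot invade.

Threshold H = 208; K < 208, so no, the predator goes extinct.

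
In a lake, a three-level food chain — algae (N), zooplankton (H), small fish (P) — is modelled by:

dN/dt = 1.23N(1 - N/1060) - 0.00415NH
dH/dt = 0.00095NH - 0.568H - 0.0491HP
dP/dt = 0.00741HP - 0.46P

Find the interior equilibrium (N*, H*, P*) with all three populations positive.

N* ≈ 838, H* ≈ 62.1, P* ≈ 4.65

From dP/dt = 0: 0.00741H* = 0.46, so H* = 62.1.
From dN/dt = 0: 1.23(1 - N*/1060) = 0.00415·62.1, giving N* = 1060·(1 - 0.209) = 838.
From dH/dt = 0: 0.00095·838 - 0.568 = 0.0491P*, so P* = 0.228/0.0491 = 4.65.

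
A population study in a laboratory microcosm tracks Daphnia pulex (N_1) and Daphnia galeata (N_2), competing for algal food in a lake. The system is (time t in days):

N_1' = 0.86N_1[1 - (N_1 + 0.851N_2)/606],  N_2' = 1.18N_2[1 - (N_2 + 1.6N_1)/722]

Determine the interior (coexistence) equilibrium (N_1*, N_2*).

Setting both brackets to zero gives the nullclines N_1 + 0.851N_2 = 606 and 1.6N_1 + N_2 = 722.
Substituting N_2 = 722 - 1.6N_1 into the first: N_1(1 - 0.851·1.6) = 606 - 0.851·722.
So N_1* = -8.42/-0.362 = 23.3, and then N_2* = 722 - 1.6·23.3 = 685.

N_1* ≈ 23.3, N_2* ≈ 685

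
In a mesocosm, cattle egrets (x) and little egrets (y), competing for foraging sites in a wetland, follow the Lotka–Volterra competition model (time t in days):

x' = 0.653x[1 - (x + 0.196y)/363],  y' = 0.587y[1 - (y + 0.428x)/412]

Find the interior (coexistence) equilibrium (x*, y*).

x* ≈ 308, y* ≈ 280

Setting both brackets to zero gives the nullclines x + 0.196y = 363 and 0.428x + y = 412.
Substituting y = 412 - 0.428x into the first: x(1 - 0.196·0.428) = 363 - 0.196·412.
So x* = 282/0.916 = 308, and then y* = 412 - 0.428·308 = 280.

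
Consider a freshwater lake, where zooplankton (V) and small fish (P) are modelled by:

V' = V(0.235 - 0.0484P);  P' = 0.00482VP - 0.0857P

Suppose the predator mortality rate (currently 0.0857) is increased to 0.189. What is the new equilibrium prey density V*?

V* ≈ 39.2

At the interior fixed point, setting dP/dt = 0 with P > 0 fixes V* = (predator death rate)/(VP coefficient) — independent of the other coefficients.
With the change, V* = 0.189/0.00482 = 39.2; it rises from 17.8.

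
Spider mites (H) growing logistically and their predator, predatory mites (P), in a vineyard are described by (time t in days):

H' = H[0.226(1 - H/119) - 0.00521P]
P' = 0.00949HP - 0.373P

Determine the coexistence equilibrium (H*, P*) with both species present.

H* ≈ 39.3, P* ≈ 29.1

From dP/dt = 0 with P > 0: 0.00949H* = 0.373, so H* = 39.3.
Substitute into dH/dt = 0: 0.226(1 - 39.3/119) = 0.00521P*.
The bracket is 0.67, giving P* = 0.151/0.00521 = 29.1.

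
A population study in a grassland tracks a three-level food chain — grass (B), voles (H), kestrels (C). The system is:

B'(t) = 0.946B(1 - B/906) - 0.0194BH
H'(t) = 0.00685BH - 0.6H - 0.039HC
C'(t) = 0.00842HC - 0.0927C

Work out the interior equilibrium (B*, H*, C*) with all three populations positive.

From dC/dt = 0: 0.00842H* = 0.0927, so H* = 11.
From dB/dt = 0: 0.946(1 - B*/906) = 0.0194·11, giving B* = 906·(1 - 0.226) = 701.
From dH/dt = 0: 0.00685·701 - 0.6 = 0.039C*, so C* = 4.2/0.039 = 108.

B* ≈ 701, H* ≈ 11, C* ≈ 108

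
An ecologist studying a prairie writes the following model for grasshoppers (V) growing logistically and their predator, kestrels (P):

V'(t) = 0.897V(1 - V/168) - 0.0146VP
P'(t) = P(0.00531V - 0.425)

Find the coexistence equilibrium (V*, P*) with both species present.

V* ≈ 80, P* ≈ 32.2

From dP/dt = 0 with P > 0: 0.00531V* = 0.425, so V* = 80.
Substitute into dV/dt = 0: 0.897(1 - 80/168) = 0.0146P*.
The bracket is 0.524, giving P* = 0.47/0.0146 = 32.2.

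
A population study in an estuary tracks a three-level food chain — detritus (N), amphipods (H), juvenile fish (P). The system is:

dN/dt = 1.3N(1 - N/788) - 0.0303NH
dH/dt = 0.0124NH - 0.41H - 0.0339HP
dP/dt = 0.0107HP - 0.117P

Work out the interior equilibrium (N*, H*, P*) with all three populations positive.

From dP/dt = 0: 0.0107H* = 0.117, so H* = 10.9.
From dN/dt = 0: 1.3(1 - N*/788) = 0.0303·10.9, giving N* = 788·(1 - 0.255) = 587.
From dH/dt = 0: 0.0124·587 - 0.41 = 0.0339P*, so P* = 6.87/0.0339 = 203.

N* ≈ 587, H* ≈ 10.9, P* ≈ 203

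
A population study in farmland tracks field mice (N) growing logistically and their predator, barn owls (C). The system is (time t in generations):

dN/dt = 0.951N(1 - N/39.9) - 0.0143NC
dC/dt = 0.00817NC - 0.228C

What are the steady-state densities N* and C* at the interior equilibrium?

N* ≈ 27.9, C* ≈ 20

From dC/dt = 0 with C > 0: 0.00817N* = 0.228, so N* = 27.9.
Substitute into dN/dt = 0: 0.951(1 - 27.9/39.9) = 0.0143C*.
The bracket is 0.301, giving C* = 0.286/0.0143 = 20.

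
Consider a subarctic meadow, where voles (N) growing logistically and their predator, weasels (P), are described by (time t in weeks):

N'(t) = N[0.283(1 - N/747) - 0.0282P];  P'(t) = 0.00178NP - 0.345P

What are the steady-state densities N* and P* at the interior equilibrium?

N* ≈ 194, P* ≈ 7.43

From dP/dt = 0 with P > 0: 0.00178N* = 0.345, so N* = 194.
Substitute into dN/dt = 0: 0.283(1 - 194/747) = 0.0282P*.
The bracket is 0.741, giving P* = 0.21/0.0282 = 7.43.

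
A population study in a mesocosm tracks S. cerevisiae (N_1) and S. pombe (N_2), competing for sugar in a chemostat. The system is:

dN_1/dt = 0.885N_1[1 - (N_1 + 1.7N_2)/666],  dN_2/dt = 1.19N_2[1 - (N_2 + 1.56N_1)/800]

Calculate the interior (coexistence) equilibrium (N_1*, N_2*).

N_1* ≈ 420, N_2* ≈ 145

Setting both brackets to zero gives the nullclines N_1 + 1.7N_2 = 666 and 1.56N_1 + N_2 = 800.
Substituting N_2 = 800 - 1.56N_1 into the first: N_1(1 - 1.7·1.56) = 666 - 1.7·800.
So N_1* = -694/-1.65 = 420, and then N_2* = 800 - 1.56·420 = 145.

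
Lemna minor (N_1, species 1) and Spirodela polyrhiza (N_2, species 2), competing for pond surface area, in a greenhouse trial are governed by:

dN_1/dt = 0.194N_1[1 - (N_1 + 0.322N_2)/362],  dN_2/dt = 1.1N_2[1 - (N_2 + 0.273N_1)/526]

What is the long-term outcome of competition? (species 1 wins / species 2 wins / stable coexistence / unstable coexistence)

stable coexistence

Compare the nullcline intercepts: K1/α12 = 362/0.322 = 1120 > K2 = 526; K2/α21 = 526/0.273 = 1930 > K1 = 362.
Since both inequalities hold, each species can invade when rare, so the interior equilibrium is stable.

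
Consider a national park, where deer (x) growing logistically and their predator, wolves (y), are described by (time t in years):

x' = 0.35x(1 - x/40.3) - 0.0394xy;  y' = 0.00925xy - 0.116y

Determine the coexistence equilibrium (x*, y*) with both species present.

From dy/dt = 0 with y > 0: 0.00925x* = 0.116, so x* = 12.5.
Substitute into dx/dt = 0: 0.35(1 - 12.5/40.3) = 0.0394y*.
The bracket is 0.689, giving y* = 0.241/0.0394 = 6.12.

x* ≈ 12.5, y* ≈ 6.12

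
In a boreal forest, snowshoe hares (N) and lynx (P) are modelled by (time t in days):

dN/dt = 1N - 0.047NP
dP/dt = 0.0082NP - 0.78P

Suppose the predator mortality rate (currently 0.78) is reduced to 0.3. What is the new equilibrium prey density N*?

N* ≈ 36.6

At the interior fixed point, setting dP/dt = 0 with P > 0 fixes N* = (predator death rate)/(NP coefficient) — independent of the other coefficients.
With the change, N* = 0.3/0.0082 = 36.6; it falls from 95.1.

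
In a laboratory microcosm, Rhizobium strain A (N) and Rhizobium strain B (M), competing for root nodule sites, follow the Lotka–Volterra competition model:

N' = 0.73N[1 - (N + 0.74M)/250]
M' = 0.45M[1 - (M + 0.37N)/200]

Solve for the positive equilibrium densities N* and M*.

N* ≈ 140, M* ≈ 148

Setting both brackets to zero gives the nullclines N + 0.74M = 250 and 0.37N + M = 200.
Substituting M = 200 - 0.37N into the first: N(1 - 0.74·0.37) = 250 - 0.74·200.
So N* = 102/0.726 = 140, and then M* = 200 - 0.37·140 = 148.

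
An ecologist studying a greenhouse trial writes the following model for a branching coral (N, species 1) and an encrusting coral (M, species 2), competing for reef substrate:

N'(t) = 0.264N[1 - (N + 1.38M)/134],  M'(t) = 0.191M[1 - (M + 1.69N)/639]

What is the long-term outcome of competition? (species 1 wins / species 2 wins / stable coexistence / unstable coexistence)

Compare the nullcline intercepts: K1/α12 = 134/1.38 = 97.1 < K2 = 639; K2/α21 = 639/1.69 = 378 > K1 = 134.
Since the inequalities point opposite ways, species 2 can invade but species 1 cannot.

species 2 excludes species 1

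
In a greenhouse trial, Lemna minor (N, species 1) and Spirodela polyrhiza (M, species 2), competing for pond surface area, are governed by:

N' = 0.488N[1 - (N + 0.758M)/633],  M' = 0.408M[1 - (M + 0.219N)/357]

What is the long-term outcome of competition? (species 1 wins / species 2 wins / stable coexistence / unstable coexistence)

stable coexistence

Compare the nullcline intercepts: K1/α12 = 633/0.758 = 835 > K2 = 357; K2/α21 = 357/0.219 = 1630 > K1 = 633.
Since both inequalities hold, each species can invade when rare, so the interior equilibrium is stable.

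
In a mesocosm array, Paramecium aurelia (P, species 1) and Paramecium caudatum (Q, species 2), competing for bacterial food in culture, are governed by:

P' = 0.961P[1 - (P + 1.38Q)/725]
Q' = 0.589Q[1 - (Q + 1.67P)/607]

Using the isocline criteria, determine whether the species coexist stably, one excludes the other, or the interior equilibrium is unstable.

Compare the nullcline intercepts: K1/α12 = 725/1.38 = 525 < K2 = 607; K2/α21 = 607/1.67 = 363 < K1 = 725.
Since both are reversed, neither can invade when rare; the interior point is a saddle.

unstable coexistence (outcome depends on initial conditions)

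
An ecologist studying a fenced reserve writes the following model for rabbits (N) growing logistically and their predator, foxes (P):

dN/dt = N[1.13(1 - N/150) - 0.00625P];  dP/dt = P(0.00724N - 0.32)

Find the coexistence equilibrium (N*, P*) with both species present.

From dP/dt = 0 with P > 0: 0.00724N* = 0.32, so N* = 44.2.
Substitute into dN/dt = 0: 1.13(1 - 44.2/150) = 0.00625P*.
The bracket is 0.705, giving P* = 0.797/0.00625 = 128.

N* ≈ 44.2, P* ≈ 128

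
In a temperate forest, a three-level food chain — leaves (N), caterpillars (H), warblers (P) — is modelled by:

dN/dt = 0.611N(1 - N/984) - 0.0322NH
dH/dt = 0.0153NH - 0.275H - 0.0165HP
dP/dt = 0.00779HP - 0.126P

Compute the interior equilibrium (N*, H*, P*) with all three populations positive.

N* ≈ 145, H* ≈ 16.2, P* ≈ 118

From dP/dt = 0: 0.00779H* = 0.126, so H* = 16.2.
From dN/dt = 0: 0.611(1 - N*/984) = 0.0322·16.2, giving N* = 984·(1 - 0.852) = 145.
From dH/dt = 0: 0.0153·145 - 0.275 = 0.0165P*, so P* = 1.95/0.0165 = 118.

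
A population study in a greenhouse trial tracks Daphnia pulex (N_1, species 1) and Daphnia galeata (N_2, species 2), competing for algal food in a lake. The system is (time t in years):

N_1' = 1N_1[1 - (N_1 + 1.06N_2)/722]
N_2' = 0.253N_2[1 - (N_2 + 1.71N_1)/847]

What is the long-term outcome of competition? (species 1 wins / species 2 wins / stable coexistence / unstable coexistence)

Compare the nullcline intercepts: K1/α12 = 722/1.06 = 681 < K2 = 847; K2/α21 = 847/1.71 = 495 < K1 = 722.
Since both are reversed, neither can invade when rare; the interior point is a saddle.

unstable coexistence (outcome depends on initial conditions)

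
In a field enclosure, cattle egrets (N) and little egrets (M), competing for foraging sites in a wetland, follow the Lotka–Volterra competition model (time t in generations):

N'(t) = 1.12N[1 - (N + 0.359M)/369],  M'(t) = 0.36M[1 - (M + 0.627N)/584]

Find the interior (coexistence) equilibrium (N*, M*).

N* ≈ 206, M* ≈ 455

Setting both brackets to zero gives the nullclines N + 0.359M = 369 and 0.627N + M = 584.
Substituting M = 584 - 0.627N into the first: N(1 - 0.359·0.627) = 369 - 0.359·584.
So N* = 159/0.775 = 206, and then M* = 584 - 0.627·206 = 455.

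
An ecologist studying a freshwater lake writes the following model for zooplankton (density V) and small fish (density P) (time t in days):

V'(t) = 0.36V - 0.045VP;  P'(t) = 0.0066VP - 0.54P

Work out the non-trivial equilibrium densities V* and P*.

Set dP/dt = 0 with P > 0: 0.0066V - 0.54 = 0, so V* = 0.54/0.0066 = 81.8.
Set dV/dt = 0 with V > 0: 0.36 - 0.045P = 0, so P* = 0.36/0.045 = 8.

V* ≈ 81.8, P* ≈ 8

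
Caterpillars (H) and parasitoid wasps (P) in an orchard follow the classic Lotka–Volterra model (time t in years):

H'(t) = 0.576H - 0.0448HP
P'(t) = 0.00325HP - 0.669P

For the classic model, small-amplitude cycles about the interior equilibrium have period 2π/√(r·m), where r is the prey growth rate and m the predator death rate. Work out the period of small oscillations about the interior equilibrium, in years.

Here r = 0.576 and m = 0.669, so r·m = 0.385.
ω = √0.385 = 0.621 per year, hence T = 2π/ω ≈ 10.1 years.

T ≈ 10.1 years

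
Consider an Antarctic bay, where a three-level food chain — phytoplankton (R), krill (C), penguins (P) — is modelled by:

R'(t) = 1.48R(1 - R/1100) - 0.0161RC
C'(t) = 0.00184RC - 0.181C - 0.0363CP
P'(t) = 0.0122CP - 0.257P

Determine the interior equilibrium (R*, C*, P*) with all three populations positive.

From dP/dt = 0: 0.0122C* = 0.257, so C* = 21.1.
From dR/dt = 0: 1.48(1 - R*/1100) = 0.0161·21.1, giving R* = 1100·(1 - 0.229) = 848.
From dC/dt = 0: 0.00184·848 - 0.181 = 0.0363P*, so P* = 1.38/0.0363 = 38.

R* ≈ 848, C* ≈ 21.1, P* ≈ 38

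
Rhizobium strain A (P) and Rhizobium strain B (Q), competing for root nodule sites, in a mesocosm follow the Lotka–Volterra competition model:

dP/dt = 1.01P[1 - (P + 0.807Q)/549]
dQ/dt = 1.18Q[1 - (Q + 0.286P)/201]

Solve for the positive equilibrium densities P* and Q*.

Setting both brackets to zero gives the nullclines P + 0.807Q = 549 and 0.286P + Q = 201.
Substituting Q = 201 - 0.286P into the first: P(1 - 0.807·0.286) = 549 - 0.807·201.
So P* = 387/0.769 = 503, and then Q* = 201 - 0.286·503 = 57.2.

P* ≈ 503, Q* ≈ 57.2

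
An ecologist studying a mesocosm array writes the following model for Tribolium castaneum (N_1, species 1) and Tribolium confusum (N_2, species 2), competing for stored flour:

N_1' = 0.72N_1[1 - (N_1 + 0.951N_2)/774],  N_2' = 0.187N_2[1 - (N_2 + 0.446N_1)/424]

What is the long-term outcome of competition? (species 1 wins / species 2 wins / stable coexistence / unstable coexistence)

Compare the nullcline intercepts: K1/α12 = 774/0.951 = 814 > K2 = 424; K2/α21 = 424/0.446 = 951 > K1 = 774.
Since both inequalities hold, each species can invade when rare, so the interior equilibrium is stable.

stable coexistence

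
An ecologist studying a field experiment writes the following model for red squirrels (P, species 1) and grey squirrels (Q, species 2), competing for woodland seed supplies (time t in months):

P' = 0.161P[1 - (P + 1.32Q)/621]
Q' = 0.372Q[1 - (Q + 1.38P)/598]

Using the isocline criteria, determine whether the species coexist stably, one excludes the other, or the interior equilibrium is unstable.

unstable coexistence (outcome depends on initial conditions)

Compare the nullcline intercepts: K1/α12 = 621/1.32 = 470 < K2 = 598; K2/α21 = 598/1.38 = 433 < K1 = 621.
Since both are reversed, neither can invade when rare; the interior point is a saddle.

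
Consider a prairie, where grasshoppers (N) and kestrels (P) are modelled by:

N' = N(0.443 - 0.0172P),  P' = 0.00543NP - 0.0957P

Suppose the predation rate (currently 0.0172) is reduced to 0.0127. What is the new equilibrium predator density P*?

At the interior fixed point, setting dN/dt = 0 with N > 0 fixes P* = (prey growth rate)/(NP coefficient) — independent of the other coefficients.
With the change, P* = 0.443/0.0127 = 34.9; it rises from 25.8.

P* ≈ 34.9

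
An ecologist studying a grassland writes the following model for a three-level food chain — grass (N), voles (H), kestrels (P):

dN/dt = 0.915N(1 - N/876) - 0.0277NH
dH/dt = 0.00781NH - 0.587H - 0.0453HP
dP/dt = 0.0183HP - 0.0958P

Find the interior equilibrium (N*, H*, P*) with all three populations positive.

From dP/dt = 0: 0.0183H* = 0.0958, so H* = 5.23.
From dN/dt = 0: 0.915(1 - N*/876) = 0.0277·5.23, giving N* = 876·(1 - 0.158) = 737.
From dH/dt = 0: 0.00781·737 - 0.587 = 0.0453P*, so P* = 5.17/0.0453 = 114.

N* ≈ 737, H* ≈ 5.23, P* ≈ 114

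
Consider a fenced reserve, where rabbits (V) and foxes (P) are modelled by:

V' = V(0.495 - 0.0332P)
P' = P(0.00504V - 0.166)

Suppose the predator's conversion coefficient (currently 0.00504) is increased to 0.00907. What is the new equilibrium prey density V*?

V* ≈ 18.3

At the interior fixed point, setting dP/dt = 0 with P > 0 fixes V* = (predator death rate)/(VP coefficient) — independent of the other coefficients.
With the change, V* = 0.166/0.00907 = 18.3; it falls from 32.9.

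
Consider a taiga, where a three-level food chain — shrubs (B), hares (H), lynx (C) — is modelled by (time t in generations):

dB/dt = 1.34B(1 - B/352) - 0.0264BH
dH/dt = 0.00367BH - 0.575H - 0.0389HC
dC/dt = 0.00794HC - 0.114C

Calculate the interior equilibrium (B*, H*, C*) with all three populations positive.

B* ≈ 252, H* ≈ 14.4, C* ≈ 9.03

From dC/dt = 0: 0.00794H* = 0.114, so H* = 14.4.
From dB/dt = 0: 1.34(1 - B*/352) = 0.0264·14.4, giving B* = 352·(1 - 0.283) = 252.
From dH/dt = 0: 0.00367·252 - 0.575 = 0.0389C*, so C* = 0.351/0.0389 = 9.03.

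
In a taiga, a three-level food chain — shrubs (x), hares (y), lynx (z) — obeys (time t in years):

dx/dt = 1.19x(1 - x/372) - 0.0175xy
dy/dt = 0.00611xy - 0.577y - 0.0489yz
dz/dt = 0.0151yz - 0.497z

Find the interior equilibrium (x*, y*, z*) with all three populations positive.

From dz/dt = 0: 0.0151y* = 0.497, so y* = 32.9.
From dx/dt = 0: 1.19(1 - x*/372) = 0.0175·32.9, giving x* = 372·(1 - 0.484) = 192.
From dy/dt = 0: 0.00611·192 - 0.577 = 0.0489z*, so z* = 0.596/0.0489 = 12.2.

x* ≈ 192, y* ≈ 32.9, z* ≈ 12.2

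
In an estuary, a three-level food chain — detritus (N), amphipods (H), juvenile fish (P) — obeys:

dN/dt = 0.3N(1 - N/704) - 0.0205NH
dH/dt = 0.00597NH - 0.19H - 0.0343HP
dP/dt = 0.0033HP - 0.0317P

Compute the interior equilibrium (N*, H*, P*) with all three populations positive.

N* ≈ 242, H* ≈ 9.61, P* ≈ 36.6

From dP/dt = 0: 0.0033H* = 0.0317, so H* = 9.61.
From dN/dt = 0: 0.3(1 - N*/704) = 0.0205·9.61, giving N* = 704·(1 - 0.656) = 242.
From dH/dt = 0: 0.00597·242 - 0.19 = 0.0343P*, so P* = 1.25/0.0343 = 36.6.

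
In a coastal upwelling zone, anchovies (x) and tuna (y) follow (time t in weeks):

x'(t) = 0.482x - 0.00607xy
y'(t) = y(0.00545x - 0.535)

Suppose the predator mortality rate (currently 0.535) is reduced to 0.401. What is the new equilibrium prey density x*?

x* ≈ 73.6

At the interior fixed point, setting dy/dt = 0 with y > 0 fixes x* = (predator death rate)/(xy coefficient) — independent of the other coefficients.
With the change, x* = 0.401/0.00545 = 73.6; it falls from 98.2.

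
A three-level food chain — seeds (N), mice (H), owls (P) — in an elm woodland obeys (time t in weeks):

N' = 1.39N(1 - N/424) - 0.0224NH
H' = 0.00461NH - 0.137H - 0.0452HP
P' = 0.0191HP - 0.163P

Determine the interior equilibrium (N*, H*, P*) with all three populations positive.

From dP/dt = 0: 0.0191H* = 0.163, so H* = 8.53.
From dN/dt = 0: 1.39(1 - N*/424) = 0.0224·8.53, giving N* = 424·(1 - 0.138) = 366.
From dH/dt = 0: 0.00461·366 - 0.137 = 0.0452P*, so P* = 1.55/0.0452 = 34.3.

N* ≈ 366, H* ≈ 8.53, P* ≈ 34.3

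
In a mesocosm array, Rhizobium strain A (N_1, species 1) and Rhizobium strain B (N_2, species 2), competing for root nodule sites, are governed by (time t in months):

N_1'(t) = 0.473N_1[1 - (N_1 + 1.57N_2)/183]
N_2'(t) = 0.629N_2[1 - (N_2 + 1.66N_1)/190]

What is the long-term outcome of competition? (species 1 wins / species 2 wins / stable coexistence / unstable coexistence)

Compare the nullcline intercepts: K1/α12 = 183/1.57 = 117 < K2 = 190; K2/α21 = 190/1.66 = 114 < K1 = 183.
Since both are reversed, neither can invade when rare; the interior point is a saddle.

unstable coexistence (outcome depends on initial conditions)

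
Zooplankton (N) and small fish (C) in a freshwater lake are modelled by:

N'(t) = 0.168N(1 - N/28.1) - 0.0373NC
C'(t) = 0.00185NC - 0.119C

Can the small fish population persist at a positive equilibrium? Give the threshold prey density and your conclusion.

The predator equation gives dC/dt > 0 only when N > 0.119/0.00185 = 64.3.
Without the predator, N → K = 28.1. Since 28.1 < 64.3, the predator cannot invade.

Threshold N = 64.3; K < 64.3, so no, the predator goes extinct.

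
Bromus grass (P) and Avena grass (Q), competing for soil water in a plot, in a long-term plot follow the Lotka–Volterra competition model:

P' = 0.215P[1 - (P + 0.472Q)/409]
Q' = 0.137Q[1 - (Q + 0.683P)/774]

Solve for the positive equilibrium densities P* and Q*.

P* ≈ 64.4, Q* ≈ 730

Setting both brackets to zero gives the nullclines P + 0.472Q = 409 and 0.683P + Q = 774.
Substituting Q = 774 - 0.683P into the first: P(1 - 0.472·0.683) = 409 - 0.472·774.
So P* = 43.7/0.678 = 64.4, and then Q* = 774 - 0.683·64.4 = 730.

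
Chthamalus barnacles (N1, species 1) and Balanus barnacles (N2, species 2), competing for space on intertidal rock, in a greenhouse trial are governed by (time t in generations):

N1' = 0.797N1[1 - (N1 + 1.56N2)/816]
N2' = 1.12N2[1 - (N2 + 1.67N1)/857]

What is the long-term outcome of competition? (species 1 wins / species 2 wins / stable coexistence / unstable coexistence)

unstable coexistence (outcome depends on initial conditions)

Compare the nullcline intercepts: K1/α12 = 816/1.56 = 523 < K2 = 857; K2/α21 = 857/1.67 = 513 < K1 = 816.
Since both are reversed, neither can invade when rare; the interior point is a saddle.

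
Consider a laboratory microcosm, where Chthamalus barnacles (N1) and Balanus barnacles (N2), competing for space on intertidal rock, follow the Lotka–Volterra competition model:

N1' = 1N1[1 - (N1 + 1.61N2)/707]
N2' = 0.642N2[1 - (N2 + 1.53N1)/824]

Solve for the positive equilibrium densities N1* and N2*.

N1* ≈ 423, N2* ≈ 176

Setting both brackets to zero gives the nullclines N1 + 1.61N2 = 707 and 1.53N1 + N2 = 824.
Substituting N2 = 824 - 1.53N1 into the first: N1(1 - 1.61·1.53) = 707 - 1.61·824.
So N1* = -620/-1.46 = 423, and then N2* = 824 - 1.53·423 = 176.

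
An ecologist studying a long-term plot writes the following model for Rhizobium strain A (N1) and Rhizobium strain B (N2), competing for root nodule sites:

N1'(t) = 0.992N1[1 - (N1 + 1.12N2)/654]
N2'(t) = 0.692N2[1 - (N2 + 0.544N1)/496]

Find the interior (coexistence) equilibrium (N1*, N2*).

N1* ≈ 252, N2* ≈ 359

Setting both brackets to zero gives the nullclines N1 + 1.12N2 = 654 and 0.544N1 + N2 = 496.
Substituting N2 = 496 - 0.544N1 into the first: N1(1 - 1.12·0.544) = 654 - 1.12·496.
So N1* = 98.5/0.391 = 252, and then N2* = 496 - 0.544·252 = 359.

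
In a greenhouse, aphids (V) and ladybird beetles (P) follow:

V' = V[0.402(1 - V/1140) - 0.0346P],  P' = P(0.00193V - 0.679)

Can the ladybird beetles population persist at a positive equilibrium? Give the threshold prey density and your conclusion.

Threshold V = 352; K > 352, so yes, the predator persists.

The predator equation gives dP/dt > 0 only when V > 0.679/0.00193 = 352.
Without the predator, V → K = 1140. Since 1140 > 352, the predator can invade and persist.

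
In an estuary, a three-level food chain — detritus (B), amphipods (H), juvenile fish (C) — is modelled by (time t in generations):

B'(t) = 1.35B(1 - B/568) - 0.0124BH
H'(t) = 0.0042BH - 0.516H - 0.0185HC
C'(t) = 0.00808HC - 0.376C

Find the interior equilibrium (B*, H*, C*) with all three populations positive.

B* ≈ 325, H* ≈ 46.5, C* ≈ 45.9

From dC/dt = 0: 0.00808H* = 0.376, so H* = 46.5.
From dB/dt = 0: 1.35(1 - B*/568) = 0.0124·46.5, giving B* = 568·(1 - 0.427) = 325.
From dH/dt = 0: 0.0042·325 - 0.516 = 0.0185C*, so C* = 0.85/0.0185 = 45.9.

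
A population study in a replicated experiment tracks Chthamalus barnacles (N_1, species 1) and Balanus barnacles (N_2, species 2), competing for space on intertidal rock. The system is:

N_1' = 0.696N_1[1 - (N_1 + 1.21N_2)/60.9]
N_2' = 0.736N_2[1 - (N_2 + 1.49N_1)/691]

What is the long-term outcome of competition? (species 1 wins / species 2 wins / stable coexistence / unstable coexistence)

species 2 excludes species 1

Compare the nullcline intercepts: K1/α12 = 60.9/1.21 = 50.3 < K2 = 691; K2/α21 = 691/1.49 = 464 > K1 = 60.9.
Since the inequalities point opposite ways, species 2 can invade but species 1 cannot.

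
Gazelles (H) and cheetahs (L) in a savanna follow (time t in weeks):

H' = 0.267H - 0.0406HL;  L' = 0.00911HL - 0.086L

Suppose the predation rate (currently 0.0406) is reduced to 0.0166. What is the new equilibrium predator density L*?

L* ≈ 16.1

At the interior fixed point, setting dH/dt = 0 with H > 0 fixes L* = (prey growth rate)/(HL coefficient) — independent of the other coefficients.
With the change, L* = 0.267/0.0166 = 16.1; it rises from 6.58.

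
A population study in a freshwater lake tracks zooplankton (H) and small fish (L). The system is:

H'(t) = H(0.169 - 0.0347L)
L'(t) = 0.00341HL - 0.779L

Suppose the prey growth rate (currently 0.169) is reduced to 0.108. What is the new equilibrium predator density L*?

L* ≈ 3.11

At the interior fixed point, setting dH/dt = 0 with H > 0 fixes L* = (prey growth rate)/(HL coefficient) — independent of the other coefficients.
With the change, L* = 0.108/0.0347 = 3.11; it falls from 4.87.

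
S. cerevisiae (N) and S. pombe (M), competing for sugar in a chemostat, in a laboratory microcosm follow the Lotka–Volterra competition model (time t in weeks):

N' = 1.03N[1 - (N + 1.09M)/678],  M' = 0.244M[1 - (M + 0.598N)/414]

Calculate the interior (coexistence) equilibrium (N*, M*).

Setting both brackets to zero gives the nullclines N + 1.09M = 678 and 0.598N + M = 414.
Substituting M = 414 - 0.598N into the first: N(1 - 1.09·0.598) = 678 - 1.09·414.
So N* = 227/0.348 = 651, and then M* = 414 - 0.598·651 = 24.6.

N* ≈ 651, M* ≈ 24.6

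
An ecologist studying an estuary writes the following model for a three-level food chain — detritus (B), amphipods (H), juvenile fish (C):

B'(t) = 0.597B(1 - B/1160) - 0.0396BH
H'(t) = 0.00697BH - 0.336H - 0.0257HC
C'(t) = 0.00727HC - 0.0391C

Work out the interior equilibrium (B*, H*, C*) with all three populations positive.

B* ≈ 746, H* ≈ 5.38, C* ≈ 189

From dC/dt = 0: 0.00727H* = 0.0391, so H* = 5.38.
From dB/dt = 0: 0.597(1 - B*/1160) = 0.0396·5.38, giving B* = 1160·(1 - 0.357) = 746.
From dH/dt = 0: 0.00697·746 - 0.336 = 0.0257C*, so C* = 4.86/0.0257 = 189.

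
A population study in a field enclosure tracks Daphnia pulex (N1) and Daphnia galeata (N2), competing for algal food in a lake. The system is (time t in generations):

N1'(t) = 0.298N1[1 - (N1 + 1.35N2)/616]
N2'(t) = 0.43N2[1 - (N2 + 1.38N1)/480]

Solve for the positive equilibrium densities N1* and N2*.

N1* ≈ 37.1, N2* ≈ 429

Setting both brackets to zero gives the nullclines N1 + 1.35N2 = 616 and 1.38N1 + N2 = 480.
Substituting N2 = 480 - 1.38N1 into the first: N1(1 - 1.35·1.38) = 616 - 1.35·480.
So N1* = -32/-0.863 = 37.1, and then N2* = 480 - 1.38·37.1 = 429.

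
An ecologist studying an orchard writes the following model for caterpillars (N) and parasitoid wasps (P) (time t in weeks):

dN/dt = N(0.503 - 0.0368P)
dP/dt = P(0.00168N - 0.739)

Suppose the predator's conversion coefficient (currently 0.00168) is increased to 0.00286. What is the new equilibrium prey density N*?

At the interior fixed point, setting dP/dt = 0 with P > 0 fixes N* = (predator death rate)/(NP coefficient) — independent of the other coefficients.
With the change, N* = 0.739/0.00286 = 258; it falls from 440.

N* ≈ 258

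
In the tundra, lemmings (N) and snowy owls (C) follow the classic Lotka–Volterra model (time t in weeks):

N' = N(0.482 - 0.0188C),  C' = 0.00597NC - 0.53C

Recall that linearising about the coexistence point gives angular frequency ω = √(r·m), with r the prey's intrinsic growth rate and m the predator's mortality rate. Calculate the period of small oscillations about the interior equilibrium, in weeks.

Here r = 0.482 and m = 0.53, so r·m = 0.255.
ω = √0.255 = 0.505 per week, hence T = 2π/ω ≈ 12.4 weeks.

T ≈ 12.4 weeks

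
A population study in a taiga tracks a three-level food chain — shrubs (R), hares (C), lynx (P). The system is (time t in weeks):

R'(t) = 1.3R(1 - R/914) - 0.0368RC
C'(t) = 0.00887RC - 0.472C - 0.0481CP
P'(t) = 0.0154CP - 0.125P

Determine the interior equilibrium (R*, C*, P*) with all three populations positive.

R* ≈ 704, C* ≈ 8.12, P* ≈ 120

From dP/dt = 0: 0.0154C* = 0.125, so C* = 8.12.
From dR/dt = 0: 1.3(1 - R*/914) = 0.0368·8.12, giving R* = 914·(1 - 0.23) = 704.
From dC/dt = 0: 0.00887·704 - 0.472 = 0.0481P*, so P* = 5.77/0.0481 = 120.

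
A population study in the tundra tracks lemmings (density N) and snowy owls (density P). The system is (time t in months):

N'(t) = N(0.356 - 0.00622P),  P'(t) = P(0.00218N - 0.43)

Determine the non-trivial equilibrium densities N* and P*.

Set dP/dt = 0 with P > 0: 0.00218N - 0.43 = 0, so N* = 0.43/0.00218 = 197.
Set dN/dt = 0 with N > 0: 0.356 - 0.00622P = 0, so P* = 0.356/0.00622 = 57.2.

N* ≈ 197, P* ≈ 57.2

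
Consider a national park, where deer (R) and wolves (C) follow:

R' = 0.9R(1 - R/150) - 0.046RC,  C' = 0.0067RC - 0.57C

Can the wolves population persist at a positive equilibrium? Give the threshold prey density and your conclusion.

The predator equation gives dC/dt > 0 only when R > 0.57/0.0067 = 85.1.
Without the predator, R → K = 150. Since 150 > 85.1, the predator can invade and persist.

Threshold R = 85.1; K > 85.1, so yes, the predator persists.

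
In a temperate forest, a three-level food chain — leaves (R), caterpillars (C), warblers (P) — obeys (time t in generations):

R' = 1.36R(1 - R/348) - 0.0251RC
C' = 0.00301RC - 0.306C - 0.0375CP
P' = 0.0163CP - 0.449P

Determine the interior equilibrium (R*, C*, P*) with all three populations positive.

From dP/dt = 0: 0.0163C* = 0.449, so C* = 27.5.
From dR/dt = 0: 1.36(1 - R*/348) = 0.0251·27.5, giving R* = 348·(1 - 0.508) = 171.
From dC/dt = 0: 0.00301·171 - 0.306 = 0.0375P*, so P* = 0.209/0.0375 = 5.57.

R* ≈ 171, C* ≈ 27.5, P* ≈ 5.57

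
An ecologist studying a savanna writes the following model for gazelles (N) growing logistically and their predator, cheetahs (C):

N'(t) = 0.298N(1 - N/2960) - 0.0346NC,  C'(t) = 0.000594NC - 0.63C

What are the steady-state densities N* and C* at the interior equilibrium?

N* ≈ 1060, C* ≈ 5.53

From dC/dt = 0 with C > 0: 0.000594N* = 0.63, so N* = 1060.
Substitute into dN/dt = 0: 0.298(1 - 1060/2960) = 0.0346C*.
The bracket is 0.642, giving C* = 0.191/0.0346 = 5.53.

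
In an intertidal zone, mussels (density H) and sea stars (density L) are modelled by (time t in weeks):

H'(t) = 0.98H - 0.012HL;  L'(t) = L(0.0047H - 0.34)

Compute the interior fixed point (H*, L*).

H* ≈ 72.3, L* ≈ 81.7

Set dL/dt = 0 with L > 0: 0.0047H - 0.34 = 0, so H* = 0.34/0.0047 = 72.3.
Set dH/dt = 0 with H > 0: 0.98 - 0.012L = 0, so L* = 0.98/0.012 = 81.7.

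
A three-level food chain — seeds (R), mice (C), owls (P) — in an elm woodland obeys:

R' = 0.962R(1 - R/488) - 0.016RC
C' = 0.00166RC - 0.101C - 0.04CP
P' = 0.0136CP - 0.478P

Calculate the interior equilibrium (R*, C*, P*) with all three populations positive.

From dP/dt = 0: 0.0136C* = 0.478, so C* = 35.1.
From dR/dt = 0: 0.962(1 - R*/488) = 0.016·35.1, giving R* = 488·(1 - 0.585) = 203.
From dC/dt = 0: 0.00166·203 - 0.101 = 0.04P*, so P* = 0.236/0.04 = 5.89.

R* ≈ 203, C* ≈ 35.1, P* ≈ 5.89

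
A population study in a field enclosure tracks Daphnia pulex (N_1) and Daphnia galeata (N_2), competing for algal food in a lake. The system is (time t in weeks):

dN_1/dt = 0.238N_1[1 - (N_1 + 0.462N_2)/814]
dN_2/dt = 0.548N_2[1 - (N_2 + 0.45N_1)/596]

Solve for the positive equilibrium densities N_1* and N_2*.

N_1* ≈ 680, N_2* ≈ 290

Setting both brackets to zero gives the nullclines N_1 + 0.462N_2 = 814 and 0.45N_1 + N_2 = 596.
Substituting N_2 = 596 - 0.45N_1 into the first: N_1(1 - 0.462·0.45) = 814 - 0.462·596.
So N_1* = 539/0.792 = 680, and then N_2* = 596 - 0.45·680 = 290.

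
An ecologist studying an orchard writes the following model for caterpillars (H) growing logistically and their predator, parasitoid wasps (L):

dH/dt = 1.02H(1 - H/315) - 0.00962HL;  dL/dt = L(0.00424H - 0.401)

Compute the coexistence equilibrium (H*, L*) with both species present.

H* ≈ 94.6, L* ≈ 74.2

From dL/dt = 0 with L > 0: 0.00424H* = 0.401, so H* = 94.6.
Substitute into dH/dt = 0: 1.02(1 - 94.6/315) = 0.00962L*.
The bracket is 0.7, giving L* = 0.714/0.00962 = 74.2.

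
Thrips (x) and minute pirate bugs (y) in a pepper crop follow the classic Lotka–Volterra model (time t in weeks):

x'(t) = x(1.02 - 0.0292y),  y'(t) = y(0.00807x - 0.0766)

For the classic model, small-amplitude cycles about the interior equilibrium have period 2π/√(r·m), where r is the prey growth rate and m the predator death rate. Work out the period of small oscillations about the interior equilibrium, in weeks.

T ≈ 22.5 weeks

Here r = 1.02 and m = 0.0766, so r·m = 0.0781.
ω = √0.0781 = 0.28 per week, hence T = 2π/ω ≈ 22.5 weeks.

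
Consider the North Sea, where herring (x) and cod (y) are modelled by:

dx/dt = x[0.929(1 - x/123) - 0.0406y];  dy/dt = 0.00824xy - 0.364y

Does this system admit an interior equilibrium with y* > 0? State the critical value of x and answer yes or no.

The predator equation gives dy/dt > 0 only when x > 0.364/0.00824 = 44.2.
Without the predator, x → K = 123. Since 123 > 44.2, the predator can invade and persist.

Threshold x = 44.2; K > 44.2, so yes, the predator persists.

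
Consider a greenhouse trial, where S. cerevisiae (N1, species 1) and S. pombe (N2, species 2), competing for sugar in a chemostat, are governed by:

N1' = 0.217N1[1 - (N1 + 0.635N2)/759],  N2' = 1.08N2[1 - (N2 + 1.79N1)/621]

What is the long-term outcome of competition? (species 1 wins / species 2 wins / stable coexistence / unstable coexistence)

species 1 excludes species 2

Compare the nullcline intercepts: K1/α12 = 759/0.635 = 1200 > K2 = 621; K2/α21 = 621/1.79 = 347 < K1 = 759.
Since the inequalities point opposite ways, species 1 can invade but species 2 cannot.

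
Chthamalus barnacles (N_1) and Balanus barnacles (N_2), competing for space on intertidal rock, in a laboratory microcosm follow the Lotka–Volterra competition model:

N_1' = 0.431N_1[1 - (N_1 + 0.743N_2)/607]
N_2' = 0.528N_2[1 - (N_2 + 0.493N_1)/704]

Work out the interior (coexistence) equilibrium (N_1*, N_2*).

N_1* ≈ 132, N_2* ≈ 639

Setting both brackets to zero gives the nullclines N_1 + 0.743N_2 = 607 and 0.493N_1 + N_2 = 704.
Substituting N_2 = 704 - 0.493N_1 into the first: N_1(1 - 0.743·0.493) = 607 - 0.743·704.
So N_1* = 83.9/0.634 = 132, and then N_2* = 704 - 0.493·132 = 639.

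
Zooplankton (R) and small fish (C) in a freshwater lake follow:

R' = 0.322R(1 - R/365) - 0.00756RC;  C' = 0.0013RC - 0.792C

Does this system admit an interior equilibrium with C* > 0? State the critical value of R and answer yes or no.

The predator equation gives dC/dt > 0 only when R > 0.792/0.0013 = 609.
Without the predator, R → K = 365. Since 365 < 609, the predator cannot invade.

Threshold R = 609; K < 609, so no, the predator goes extinct.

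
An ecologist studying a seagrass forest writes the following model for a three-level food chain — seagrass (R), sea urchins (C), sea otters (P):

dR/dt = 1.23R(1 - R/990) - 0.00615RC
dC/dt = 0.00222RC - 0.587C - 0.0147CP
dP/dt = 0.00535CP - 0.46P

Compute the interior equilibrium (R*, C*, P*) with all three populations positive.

R* ≈ 564, C* ≈ 86, P* ≈ 45.3

From dP/dt = 0: 0.00535C* = 0.46, so C* = 86.
From dR/dt = 0: 1.23(1 - R*/990) = 0.00615·86, giving R* = 990·(1 - 0.43) = 564.
From dC/dt = 0: 0.00222·564 - 0.587 = 0.0147P*, so P* = 0.666/0.0147 = 45.3.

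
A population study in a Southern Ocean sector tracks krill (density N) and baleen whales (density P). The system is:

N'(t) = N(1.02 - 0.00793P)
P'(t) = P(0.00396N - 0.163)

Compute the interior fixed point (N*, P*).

N* ≈ 41.2, P* ≈ 129

Set dP/dt = 0 with P > 0: 0.00396N - 0.163 = 0, so N* = 0.163/0.00396 = 41.2.
Set dN/dt = 0 with N > 0: 1.02 - 0.00793P = 0, so P* = 1.02/0.00793 = 129.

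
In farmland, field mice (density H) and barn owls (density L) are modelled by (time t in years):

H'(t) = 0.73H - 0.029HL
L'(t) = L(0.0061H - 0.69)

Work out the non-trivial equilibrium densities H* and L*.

Set dL/dt = 0 with L > 0: 0.0061H - 0.69 = 0, so H* = 0.69/0.0061 = 113.
Set dH/dt = 0 with H > 0: 0.73 - 0.029L = 0, so L* = 0.73/0.029 = 25.2.

H* ≈ 113, L* ≈ 25.2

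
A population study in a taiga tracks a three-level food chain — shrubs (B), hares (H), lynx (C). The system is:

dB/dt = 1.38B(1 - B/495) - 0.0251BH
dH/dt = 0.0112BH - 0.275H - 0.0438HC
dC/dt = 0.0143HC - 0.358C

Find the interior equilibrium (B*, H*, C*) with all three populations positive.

From dC/dt = 0: 0.0143H* = 0.358, so H* = 25.
From dB/dt = 0: 1.38(1 - B*/495) = 0.0251·25, giving B* = 495·(1 - 0.455) = 270.
From dH/dt = 0: 0.0112·270 - 0.275 = 0.0438C*, so C* = 2.74/0.0438 = 62.7.

B* ≈ 270, H* ≈ 25, C* ≈ 62.7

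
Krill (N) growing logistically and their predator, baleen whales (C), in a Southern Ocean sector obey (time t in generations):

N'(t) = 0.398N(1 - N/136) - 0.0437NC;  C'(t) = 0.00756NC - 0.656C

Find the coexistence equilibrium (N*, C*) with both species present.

N* ≈ 86.8, C* ≈ 3.3

From dC/dt = 0 with C > 0: 0.00756N* = 0.656, so N* = 86.8.
Substitute into dN/dt = 0: 0.398(1 - 86.8/136) = 0.0437C*.
The bracket is 0.362, giving C* = 0.144/0.0437 = 3.3.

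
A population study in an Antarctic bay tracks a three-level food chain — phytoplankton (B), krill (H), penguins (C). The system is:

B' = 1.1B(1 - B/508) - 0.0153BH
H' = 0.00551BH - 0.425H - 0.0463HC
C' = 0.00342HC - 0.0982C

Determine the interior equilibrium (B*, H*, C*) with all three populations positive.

B* ≈ 305, H* ≈ 28.7, C* ≈ 27.1

From dC/dt = 0: 0.00342H* = 0.0982, so H* = 28.7.
From dB/dt = 0: 1.1(1 - B*/508) = 0.0153·28.7, giving B* = 508·(1 - 0.399) = 305.
From dH/dt = 0: 0.00551·305 - 0.425 = 0.0463C*, so C* = 1.26/0.0463 = 27.1.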